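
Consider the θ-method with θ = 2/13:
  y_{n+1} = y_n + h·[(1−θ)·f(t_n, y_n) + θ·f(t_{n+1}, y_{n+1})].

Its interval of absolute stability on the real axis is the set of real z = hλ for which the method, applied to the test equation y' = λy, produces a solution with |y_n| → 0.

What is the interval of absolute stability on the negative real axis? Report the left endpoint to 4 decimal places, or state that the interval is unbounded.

Set f=λy, z=hλ:
  y_{n+1} = y_n + z·[11/13·y_n + 2/13·y_{n+1}] ⇒ (1 − 2/13z)y_{n+1} = (1 + 11/13z)y_n
  so R(z) = (1 + 11/13z)/(1 − 2/13z).

Find x<0 with |R(x)|<1.
x=-1.19: |R|=0.0059
R=−1: 1+11/13x = −1+2/13x ⇒ -9/13x=2 ⇒ x=2/(-9/13)=-2.8889
Confirm numerically:
  x=-2.770: |R|=0.94229 <1
  x=-2.497: |R|=0.80399 <1
  x=-2.336: |R|=0.71842 <1
  x=-3.214: |R|=1.15061 >1
  x=-2.909: |R|=1.00962 >1
So |R|<1 on (-2.8889, 0).

z∈(-2.8889,0).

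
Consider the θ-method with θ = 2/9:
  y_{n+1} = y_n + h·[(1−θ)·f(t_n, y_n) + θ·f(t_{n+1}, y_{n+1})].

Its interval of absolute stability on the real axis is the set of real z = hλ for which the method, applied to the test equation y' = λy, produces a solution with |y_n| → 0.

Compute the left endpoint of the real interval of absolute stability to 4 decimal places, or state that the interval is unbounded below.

z* = -3.6000.

Set f=λy, z=hλ:
  y_{n+1} = y_n + z·[7/9·y_n + 2/9·y_{n+1}] ⇒ (1 − 2/9z)y_{n+1} = (1 + 7/9z)y_n
  Hence R(z) = (1 + 7/9z)/(1 − 2/9z).

Boundary: |R(x)|=1, x<0.
x=-1.78: |R|=0.2755
R=−1: 1+7/9x = −1+2/9x ⇒ -5/9x=2 ⇒ x=2/(-5/9)=-3.6000
Confirm numerically:
  x=-3.443: |R|=0.95059 <1
  x=-2.707: |R|=0.69023 <1
  x=-1.668: |R|=0.21693 <1
  x=-4.150: |R|=1.15896 >1
  x=-4.093: |R|=1.14343 >1
  x=-3.865: |R|=1.07920 >1
Interval (-3.6000, 0).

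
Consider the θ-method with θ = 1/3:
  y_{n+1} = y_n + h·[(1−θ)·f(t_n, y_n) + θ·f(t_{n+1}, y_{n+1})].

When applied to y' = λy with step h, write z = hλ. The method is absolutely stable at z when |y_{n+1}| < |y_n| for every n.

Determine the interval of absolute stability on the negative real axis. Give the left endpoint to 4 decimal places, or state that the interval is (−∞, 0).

Set f=λy, z=hλ:
  y_{n+1} = y_n + z·[2/3·y_n + 1/3·y_{n+1}] ⇒ (1 − 1/3z)y_{n+1} = (1 + 2/3z)y_n
  so R(z) = (1 + 2/3z)/(1 − 1/3z).

Solve |R(x)|<1 on ℝ⁻.
x=-0.55: |R|=0.5352
R=−1: 1+2/3x = −1+1/3x ⇒ -1/3x=2 ⇒ x=2/(-1/3)=-6.0000
Confirm numerically:
  x=-5.732: |R|=0.96931 <1
  x=-5.318: |R|=0.91801 <1
  x=-3.192: |R|=0.54651 <1
  x=-6.364: |R|=1.03887 >1
  x=-6.136: |R|=1.01489 >1
  x=-6.048: |R|=1.00531 >1
So |R|<1 on (-6.0000, 0).

(-6.0000, 0).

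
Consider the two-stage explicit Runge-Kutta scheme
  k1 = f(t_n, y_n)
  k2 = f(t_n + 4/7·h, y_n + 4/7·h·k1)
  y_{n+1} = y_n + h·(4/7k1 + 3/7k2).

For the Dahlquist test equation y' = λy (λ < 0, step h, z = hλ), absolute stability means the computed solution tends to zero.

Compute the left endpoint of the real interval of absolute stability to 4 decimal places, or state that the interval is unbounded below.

With y'=λy (z=hλ):
  k1=λy_n ⇒ h·k1=z·y_n;  k2=λ(1+4/7z)y_n ⇒ h·k2=z(1+4/7z)y_n
  y_{n+1}/y_n = 1 + 4/7z + 3/7z(1+4/7z) = 1 + z + 12/49z²
  so R(z) = 1 + z + 12/49z².

Solve |R(x)|<1 on ℝ⁻.
x=-1.11: |R|=0.1917
R=1: x+12/49x²=0 ⇒ x=−49/12=-4.0833; min R=1−1/(4·12/49)=-0.0208>−1
Confirm numerically:
  x=-3.353: |R|=0.40029 <1
  x=-3.331: |R|=0.38628 <1
  x=-2.823: |R|=0.12867 <1
  x=-2.225: |R|=0.01260 <1
  x=-4.482: |R|=1.43759 >1
  x=-4.369: |R|=1.30565 >1
So |R|<1 on (-4.0833, 0).

left endpoint -4.0833.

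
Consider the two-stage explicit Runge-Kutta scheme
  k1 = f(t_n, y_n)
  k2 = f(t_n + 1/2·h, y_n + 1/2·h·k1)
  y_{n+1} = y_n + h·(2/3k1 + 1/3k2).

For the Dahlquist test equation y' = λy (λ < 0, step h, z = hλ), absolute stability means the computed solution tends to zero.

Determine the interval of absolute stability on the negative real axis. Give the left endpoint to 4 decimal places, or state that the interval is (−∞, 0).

Test eqn y'=λy, z=hλ:
  k1=λy_n ⇒ h·k1=z·y_n;  k2=λ(1+1/2z)y_n ⇒ h·k2=z(1+1/2z)y_n
  y_{n+1}/y_n = 1 + 2/3z + 1/3z(1+1/2z) = 1 + z + 1/6z²
  Hence R(z) = 1 + z + 1/6z².

Boundary: |R(x)|=1, x<0.
x=-1.42: |R|=0.0839
R=1: x+1/6x²=0 ⇒ x=−6=-6.0000; min R=1−1/(4·1/6)=-0.5000>−1
Confirm numerically:
  x=-3.446: |R|=0.46685 <1
  x=-2.789: |R|=0.49258 <1
  x=-2.580: |R|=0.47060 <1
  x=-6.280: |R|=1.29307 >1
  x=-6.203: |R|=1.20987 >1
  x=-6.147: |R|=1.15060 >1
So |R|<1 on (-6.0000, 0).

z∈(-6.0000,0).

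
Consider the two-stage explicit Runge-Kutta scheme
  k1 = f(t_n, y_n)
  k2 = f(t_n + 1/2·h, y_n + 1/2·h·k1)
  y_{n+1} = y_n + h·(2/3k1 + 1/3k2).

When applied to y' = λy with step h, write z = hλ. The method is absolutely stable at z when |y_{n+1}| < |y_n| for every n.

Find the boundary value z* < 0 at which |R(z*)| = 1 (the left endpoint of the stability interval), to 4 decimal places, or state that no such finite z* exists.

On y'=λy, z=hλ:
  k1=λy_n ⇒ h·k1=z·y_n;  k2=λ(1+1/2z)y_n ⇒ h·k2=z(1+1/2z)y_n
  y_{n+1}/y_n = 1 + 2/3z + 1/3z(1+1/2z) = 1 + z + 1/6z²
  so R(z) = 1 + z + 1/6z².

Need |R(x)|<1, x<0.
x=-0.74: |R|=0.3513
R=1: x+1/6x²=0 ⇒ x=−6=-6.0000; min R=1−1/(4·1/6)=-0.5000>−1
Confirm numerically:
  x=-4.341: |R|=0.20029 <1
  x=-4.140: |R|=0.28340 <1
  x=-3.957: |R|=0.34736 <1
  x=-2.752: |R|=0.48975 <1
  x=-6.504: |R|=1.54634 >1
  x=-6.139: |R|=1.14222 >1
Stable set (-6.0000, 0).

left endpoint -6.0000.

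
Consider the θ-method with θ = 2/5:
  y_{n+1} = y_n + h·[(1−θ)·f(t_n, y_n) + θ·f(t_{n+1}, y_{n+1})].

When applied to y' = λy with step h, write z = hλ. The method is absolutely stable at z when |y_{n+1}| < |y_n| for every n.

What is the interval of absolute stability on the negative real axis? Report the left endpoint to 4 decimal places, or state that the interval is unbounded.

(-10.0000, 0).

Set f=λy, z=hλ:
  y_{n+1} = y_n + z·[3/5·y_n + 2/5·y_{n+1}] ⇒ (1 − 2/5z)y_{n+1} = (1 + 3/5z)y_n
  Hence R(z) = (1 + 3/5z)/(1 − 2/5z).

Solve |R(x)|<1 on ℝ⁻.
x=-0.33: |R|=0.7085
R=−1: 1+3/5x = −1+2/5x ⇒ -1/5x=2 ⇒ x=2/(-1/5)=-10.0000
Confirm numerically:
  x=-8.935: |R|=0.95343 <1
  x=-6.475: |R|=0.80362 <1
  x=-4.318: |R|=0.58331 <1
  x=-4.060: |R|=0.54726 <1
  x=-10.593: |R|=1.02265 >1
  x=-10.439: |R|=1.01696 >1
  x=-10.430: |R|=1.01663 >1
Interval (-10.0000, 0).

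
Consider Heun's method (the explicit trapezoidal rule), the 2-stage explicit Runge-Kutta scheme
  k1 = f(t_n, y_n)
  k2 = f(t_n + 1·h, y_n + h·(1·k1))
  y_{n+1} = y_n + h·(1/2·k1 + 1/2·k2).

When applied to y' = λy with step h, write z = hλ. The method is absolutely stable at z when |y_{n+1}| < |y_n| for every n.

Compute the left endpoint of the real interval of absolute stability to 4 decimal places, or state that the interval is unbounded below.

left endpoint -2.0000.

With y'=λy (z=hλ):
  order 2, 2-stage ⇒ R(z)=1+z+z^2/2
  (e.g. R(-0.57)=0.59245, |R|=0.59245)

Find x<0 with |R(x)|<1.
x=-0.57: |R|=0.5924
|R(-2.13)|=1.1384 |R(-1.64)|=0.7048 |R(-1.15)|=0.5112
Bisect:
  x_lo=-2.5811 |R|=1.7499  x_hi=-0.1755 |R|=0.8399
  mid=-1.37831 |R|=0.57156 →hi
  mid=-1.97970 |R|=0.97990 →hi
  mid=-2.28039 |R|=1.31970 →lo
  mid=-2.13004 |R|=1.13850 →lo
  mid=-2.05487 |R|=1.05637 →lo
  mid=-2.01728 |R|=1.01743 →lo
  mid=-1.99849 |R|=0.99849 →hi
  mid=-2.00789 |R|=1.00792 →lo
  mid=-2.00319 |R|=1.00319 →lo
  mid=-2.00084 |R|=1.00084 →lo
  ...
  [-2.00010,-1.99996] ⇒ x*=-2.0000
So |R|<1 on (-2.0000, 0).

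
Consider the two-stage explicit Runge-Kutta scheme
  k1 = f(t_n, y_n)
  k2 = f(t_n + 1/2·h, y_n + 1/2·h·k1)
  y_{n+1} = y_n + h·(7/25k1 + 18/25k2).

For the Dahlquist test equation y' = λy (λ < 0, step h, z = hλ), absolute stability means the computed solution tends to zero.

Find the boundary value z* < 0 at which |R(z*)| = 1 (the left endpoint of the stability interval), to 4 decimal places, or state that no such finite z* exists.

z* = -2.7778.

With y'=λy (z=hλ):
  k1=λy_n ⇒ h·k1=z·y_n;  k2=λ(1+1/2z)y_n ⇒ h·k2=z(1+1/2z)y_n
  y_{n+1}/y_n = 1 + 7/25z + 18/25z(1+1/2z) = 1 + z + 9/25z²
  so R(z) = 1 + z + 9/25z².

Find x<0 with |R(x)|<1.
x=-0.47: |R|=0.6095
R=1: x+9/25x²=0 ⇒ x=−25/9=-2.7778; min R=1−1/(4·9/25)=0.3056>−1
Confirm numerically:
  x=-2.748: |R|=0.97054 <1
  x=-2.148: |R|=0.51301 <1
  x=-1.766: |R|=0.35675 <1
  x=-1.689: |R|=0.33798 <1
  x=-3.167: |R|=1.44376 >1
  x=-3.041: |R|=1.28817 >1
  x=-2.802: |R|=1.02443 >1
Interval (-2.7778, 0).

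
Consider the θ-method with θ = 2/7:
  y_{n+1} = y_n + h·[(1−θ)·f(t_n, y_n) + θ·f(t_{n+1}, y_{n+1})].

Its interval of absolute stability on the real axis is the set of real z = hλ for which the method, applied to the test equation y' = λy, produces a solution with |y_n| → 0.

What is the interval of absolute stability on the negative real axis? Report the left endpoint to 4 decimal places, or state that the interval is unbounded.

(-4.6667, 0).

With y'=λy (z=hλ):
  y_{n+1} = y_n + z·[5/7·y_n + 2/7·y_{n+1}] ⇒ (1 − 2/7z)y_{n+1} = (1 + 5/7z)y_n
  ⇒ R(z) = (1 + 5/7z)/(1 − 2/7z).

Solve |R(x)|<1 on ℝ⁻.
x=-1.8: |R|=0.1887
R=−1: 1+5/7x = −1+2/7x ⇒ -3/7x=2 ⇒ x=2/(-3/7)=-4.6667
Confirm numerically:
  x=-4.358: |R|=0.94108 <1
  x=-4.083: |R|=0.88454 <1
  x=-3.520: |R|=0.75499 <1
  x=-1.906: |R|=0.23400 <1
  x=-5.172: |R|=1.08741 >1
  x=-5.029: |R|=1.06372 >1
  x=-4.873: |R|=1.03696 >1
Interval (-4.6667, 0).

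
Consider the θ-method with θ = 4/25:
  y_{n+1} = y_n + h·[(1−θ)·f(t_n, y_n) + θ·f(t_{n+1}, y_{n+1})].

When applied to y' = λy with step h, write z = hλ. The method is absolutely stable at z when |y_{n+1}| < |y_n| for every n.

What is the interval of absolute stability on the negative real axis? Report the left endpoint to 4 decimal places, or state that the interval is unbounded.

Set f=λy, z=hλ:
  y_{n+1} = y_n + z·[21/25·y_n + 4/25·y_{n+1}] ⇒ (1 − 4/25z)y_{n+1} = (1 + 21/25z)y_n
  R(z) = (1 + 21/25z)/(1 − 4/25z).

Find x<0 with |R(x)|<1.
x=-0.73: |R|=0.3463
R=−1: 1+21/25x = −1+4/25x ⇒ -17/25x=2 ⇒ x=2/(-17/25)=-2.9412
Confirm numerically:
  x=-2.108: |R|=0.57633 <1
  x=-1.816: |R|=0.40714 <1
  x=-1.325: |R|=0.09323 <1
  x=-3.432: |R|=1.21545 >1
  x=-3.429: |R|=1.21420 >1
Stable set (-2.9412, 0).

(-2.9412, 0).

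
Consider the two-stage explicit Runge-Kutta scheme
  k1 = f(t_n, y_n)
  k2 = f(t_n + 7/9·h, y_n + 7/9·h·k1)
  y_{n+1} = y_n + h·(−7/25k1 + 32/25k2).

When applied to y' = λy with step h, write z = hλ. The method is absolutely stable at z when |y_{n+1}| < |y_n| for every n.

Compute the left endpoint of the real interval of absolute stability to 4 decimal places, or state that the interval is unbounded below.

left endpoint -1.0045.

On y'=λy, z=hλ:
  k1=λy_n ⇒ h·k1=z·y_n;  k2=λ(1+7/9z)y_n ⇒ h·k2=z(1+7/9z)y_n
  y_{n+1}/y_n = 1 − 7/25z + 32/25z(1+7/9z) = 1 + z + 224/225z²
  R(z) = 1 + z + 224/225z².

Need |R(x)|<1, x<0.
x=-1.73: |R|=2.2496
R=1: x+224/225x²=0 ⇒ x=−225/224=-1.0045; min R=1−1/(4·224/225)=0.7489>−1
Confirm numerically:
  x=-0.820: |R|=0.84941 <1
  x=-0.703: |R|=0.78901 <1
  x=-0.484: |R|=0.74921 <1
  x=-1.507: |R|=1.75396 >1
  x=-1.432: |R|=1.60951 >1
  x=-1.182: |R|=1.20891 >1
Interval (-1.0045, 0).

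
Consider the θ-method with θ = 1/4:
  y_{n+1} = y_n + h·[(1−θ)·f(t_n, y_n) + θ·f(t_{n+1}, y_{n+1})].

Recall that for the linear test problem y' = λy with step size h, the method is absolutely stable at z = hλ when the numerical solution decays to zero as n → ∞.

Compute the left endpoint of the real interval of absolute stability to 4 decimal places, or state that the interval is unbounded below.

z* = -4.0000.

With y'=λy (z=hλ):
  y_{n+1} = y_n + z·[3/4·y_n + 1/4·y_{n+1}] ⇒ (1 − 1/4z)y_{n+1} = (1 + 3/4z)y_n
  ⇒ R(z) = (1 + 3/4z)/(1 − 1/4z).

Find x<0 with |R(x)|<1.
x=-1.68: |R|=0.1831
R=−1: 1+3/4x = −1+1/4x ⇒ -1/2x=2 ⇒ x=2/(-1/2)=-4.0000
Confirm numerically:
  x=-3.639: |R|=0.90549 <1
  x=-2.583: |R|=0.56950 <1
  x=-2.333: |R|=0.47355 <1
  x=-4.149: |R|=1.03657 >1
  x=-4.126: |R|=1.03101 >1
  x=-4.069: |R|=1.01710 >1
Stable set (-4.0000, 0).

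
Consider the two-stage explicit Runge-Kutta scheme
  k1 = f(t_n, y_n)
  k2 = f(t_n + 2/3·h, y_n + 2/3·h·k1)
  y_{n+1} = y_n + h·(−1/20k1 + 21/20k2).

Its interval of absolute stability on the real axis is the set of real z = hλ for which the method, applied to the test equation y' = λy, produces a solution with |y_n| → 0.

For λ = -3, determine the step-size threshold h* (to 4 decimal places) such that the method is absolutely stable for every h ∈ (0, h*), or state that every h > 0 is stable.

On y'=λy, z=hλ:
  k1=λy_n ⇒ h·k1=z·y_n;  k2=λ(1+2/3z)y_n ⇒ h·k2=z(1+2/3z)y_n
  y_{n+1}/y_n = 1 − 1/20z + 21/20z(1+2/3z) = 1 + z + 7/10z²
  ⇒ R(z) = 1 + z + 7/10z².

Find x<0 with |R(x)|<1.
x=-0.62: |R|=0.6491
R=1: x+7/10x²=0 ⇒ x=−10/7=-1.4286; min R=1−1/(4·7/10)=0.6429>−1
Confirm numerically:
  x=-1.290: |R|=0.87487 <1
  x=-1.034: |R|=0.71441 <1
  x=-0.886: |R|=0.66350 <1
  x=-1.759: |R|=1.40686 >1
  x=-1.679: |R|=1.29433 >1
So |R|<1 on (-1.4286, 0).

(-1.4286,0); λ=-3 ⇒ h* = (10/7)/3 = 0.4762.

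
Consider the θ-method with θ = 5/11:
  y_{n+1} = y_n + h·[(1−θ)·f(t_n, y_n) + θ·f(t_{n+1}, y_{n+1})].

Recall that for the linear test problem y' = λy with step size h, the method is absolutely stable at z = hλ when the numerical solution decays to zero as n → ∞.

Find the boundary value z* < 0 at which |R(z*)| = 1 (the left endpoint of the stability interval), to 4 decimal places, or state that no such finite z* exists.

left endpoint -22.0000.

With y'=λy (z=hλ):
  y_{n+1} = y_n + z·[6/11·y_n + 5/11·y_{n+1}] ⇒ (1 − 5/11z)y_{n+1} = (1 + 6/11z)y_n
  R(z) = (1 + 6/11z)/(1 − 5/11z).

Solve |R(x)|<1 on ℝ⁻.
x=-1.69: |R|=0.0442
R=−1: 1+6/11x = −1+5/11x ⇒ -1/11x=2 ⇒ x=2/(-1/11)=-22.0000
Confirm numerically:
  x=-18.336: |R|=0.96432 <1
  x=-12.565: |R|=0.87220 <1
  x=-11.591: |R|=0.84905 <1
  x=-22.293: |R|=1.00239 >1
  x=-22.252: |R|=1.00206 >1
  x=-22.205: |R|=1.00168 >1
Stable set (-22.0000, 0).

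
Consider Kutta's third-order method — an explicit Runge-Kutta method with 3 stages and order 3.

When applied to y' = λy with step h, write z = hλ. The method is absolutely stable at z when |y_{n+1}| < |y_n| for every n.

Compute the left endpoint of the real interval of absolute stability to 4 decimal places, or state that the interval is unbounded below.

Test eqn y'=λy, z=hλ:
  order 3, 3-stage ⇒ R(z)=1+z+z^2/2+z^3/6
  (e.g. R(-0.64)=0.52111, |R|=0.52111)

Need |R(x)|<1, x<0.
x=-0.64: |R|=0.5211
|R(-2.67)|=1.2779 |R(-1.2)|=0.2320 |R(-0.75)|=0.4609
Bisect:
  x_lo=-3.1397 |R|=2.3692  x_hi=-0.1996 |R|=0.8190
  mid=-1.66964 |R|=0.05153 →hi
  mid=-2.40467 |R|=0.83092 →hi
  mid=-2.77218 |R|=1.48038 →lo
  mid=-2.58842 |R|=1.12883 →lo
  mid=-2.49655 |R|=0.97356 →hi
  mid=-2.54248 |R|=1.04957 →lo
  mid=-2.51951 |R|=1.01117 →lo
  mid=-2.50803 |R|=0.99226 →hi
  ...
  [-2.51288,-2.51270] ⇒ x*=-2.5127
Interval (-2.5127, 0).

left endpoint -2.5127.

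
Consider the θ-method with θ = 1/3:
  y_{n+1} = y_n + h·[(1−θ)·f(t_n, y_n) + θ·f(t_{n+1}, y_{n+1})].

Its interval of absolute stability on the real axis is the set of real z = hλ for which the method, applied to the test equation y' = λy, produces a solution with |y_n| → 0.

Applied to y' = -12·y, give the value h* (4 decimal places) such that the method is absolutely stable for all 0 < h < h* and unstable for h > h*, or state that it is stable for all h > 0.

On y'=λy, z=hλ:
  y_{n+1} = y_n + z·[2/3·y_n + 1/3·y_{n+1}] ⇒ (1 − 1/3z)y_{n+1} = (1 + 2/3z)y_n
  Hence R(z) = (1 + 2/3z)/(1 − 1/3z).

Find x<0 with |R(x)|<1.
x=-0.98: |R|=0.2613
R=−1: 1+2/3x = −1+1/3x ⇒ -1/3x=2 ⇒ x=2/(-1/3)=-6.0000
Confirm numerically:
  x=-5.612: |R|=0.95495 <1
  x=-3.949: |R|=0.70485 <1
  x=-2.824: |R|=0.45467 <1
  x=-6.241: |R|=1.02608 >1
  x=-6.108: |R|=1.01186 >1
So |R|<1 on (-6.0000, 0).

(-6.0000,0); λ=-12 ⇒ h* = (6)/12 = 0.5000.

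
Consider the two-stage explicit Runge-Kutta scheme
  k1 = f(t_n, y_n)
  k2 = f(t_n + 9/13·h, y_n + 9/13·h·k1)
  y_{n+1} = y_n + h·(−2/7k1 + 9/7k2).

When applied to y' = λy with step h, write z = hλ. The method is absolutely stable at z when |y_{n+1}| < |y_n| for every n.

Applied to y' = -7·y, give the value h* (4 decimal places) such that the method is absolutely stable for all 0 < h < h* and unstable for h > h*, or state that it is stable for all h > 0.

Set f=λy, z=hλ:
  k1=λy_n ⇒ h·k1=z·y_n;  k2=λ(1+9/13z)y_n ⇒ h·k2=z(1+9/13z)y_n
  y_{n+1}/y_n = 1 − 2/7z + 9/7z(1+9/13z) = 1 + z + 81/91z²
  ⇒ R(z) = 1 + z + 81/91z².

Need |R(x)|<1, x<0.
x=-1.77: |R|=2.0186
R=1: x+81/91x²=0 ⇒ x=−91/81=-1.1235; min R=1−1/(4·81/91)=0.7191>−1
Confirm numerically:
  x=-1.089: |R|=0.96660 <1
  x=-0.899: |R|=0.82039 <1
  x=-0.749: |R|=0.75035 <1
  x=-1.698: |R|=1.86837 >1
  x=-1.172: |R|=1.05064 >1
  x=-1.168: |R|=1.04631 >1
Stable set (-1.1235, 0).

(-1.1235,0); λ=-7 ⇒ h* = (91/81)/7 = 0.1605.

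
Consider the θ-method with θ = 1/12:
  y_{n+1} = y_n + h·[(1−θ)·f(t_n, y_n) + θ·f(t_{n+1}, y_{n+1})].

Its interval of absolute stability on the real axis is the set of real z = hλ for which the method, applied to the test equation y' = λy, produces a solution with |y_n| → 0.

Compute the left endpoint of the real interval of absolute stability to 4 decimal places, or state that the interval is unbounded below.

Test eqn y'=λy, z=hλ:
  y_{n+1} = y_n + z·[11/12·y_n + 1/12·y_{n+1}] ⇒ (1 − 1/12z)y_{n+1} = (1 + 11/12z)y_n
  R(z) = (1 + 11/12z)/(1 − 1/12z).

Find x<0 with |R(x)|<1.
x=-1.26: |R|=0.1403
R=−1: 1+11/12x = −1+1/12x ⇒ -5/6x=2 ⇒ x=2/(-5/6)=-2.4000
Confirm numerically:
  x=-1.827: |R|=0.58559 <1
  x=-1.809: |R|=0.57202 <1
  x=-1.499: |R|=0.33254 <1
  x=-1.266: |R|=0.14518 <1
  x=-2.683: |R|=1.19274 >1
  x=-2.463: |R|=1.04356 >1
Stable set (-2.4000, 0).

z* = -2.4000.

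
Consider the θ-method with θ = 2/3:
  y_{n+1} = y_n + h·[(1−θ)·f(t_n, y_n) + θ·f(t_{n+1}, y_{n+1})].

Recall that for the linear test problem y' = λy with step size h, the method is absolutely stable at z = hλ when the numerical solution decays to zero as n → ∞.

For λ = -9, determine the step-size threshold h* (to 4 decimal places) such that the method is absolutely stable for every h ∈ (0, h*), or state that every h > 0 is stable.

With y'=λy (z=hλ):
  y_{n+1} = y_n + z·[1/3·y_n + 2/3·y_{n+1}] ⇒ (1 − 2/3z)y_{n+1} = (1 + 1/3z)y_n
  ⇒ R(z) = (1 + 1/3z)/(1 − 2/3z).

Need |R(x)|<1, x<0.
x=-0.35: |R|=0.7162
x=-2: |R|=0.1429
x=-10: |R|=0.3043
x=-100: |R|=0.4778
θ=2/3≥1/2 ⇒ |1+1/3x|<|1−2/3x| ∀x<0 ⇒ interval (−∞,0).

interval (−∞, 0). Any h>0 works for λ=-9.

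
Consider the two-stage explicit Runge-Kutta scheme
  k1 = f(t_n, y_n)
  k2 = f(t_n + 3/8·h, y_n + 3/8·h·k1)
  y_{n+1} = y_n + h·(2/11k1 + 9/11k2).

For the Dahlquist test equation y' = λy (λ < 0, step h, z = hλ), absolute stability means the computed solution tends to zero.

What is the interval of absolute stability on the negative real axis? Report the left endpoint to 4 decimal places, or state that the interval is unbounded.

(-3.2593, 0).

Set f=λy, z=hλ:
  k1=λy_n ⇒ h·k1=z·y_n;  k2=λ(1+3/8z)y_n ⇒ h·k2=z(1+3/8z)y_n
  y_{n+1}/y_n = 1 + 2/11z + 9/11z(1+3/8z) = 1 + z + 27/88z²
  Hence R(z) = 1 + z + 27/88z².

Solve |R(x)|<1 on ℝ⁻.
x=-0.73: |R|=0.4335
R=1: x+27/88x²=0 ⇒ x=−88/27=-3.2593; min R=1−1/(4·27/88)=0.1852>−1
Confirm numerically:
  x=-2.445: |R|=0.38917 <1
  x=-2.083: |R|=0.24825 <1
  x=-1.744: |R|=0.18920 <1
  x=-3.735: |R|=1.54518 >1
  x=-3.409: |R|=1.15662 >1
Stable set (-3.2593, 0).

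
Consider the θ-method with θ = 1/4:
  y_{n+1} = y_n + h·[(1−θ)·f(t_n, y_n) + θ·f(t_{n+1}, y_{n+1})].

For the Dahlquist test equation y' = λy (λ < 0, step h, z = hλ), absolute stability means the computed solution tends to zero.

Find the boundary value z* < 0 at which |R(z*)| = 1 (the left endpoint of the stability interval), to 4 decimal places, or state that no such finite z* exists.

left endpoint -4.0000.

Set f=λy, z=hλ:
  y_{n+1} = y_n + z·[3/4·y_n + 1/4·y_{n+1}] ⇒ (1 − 1/4z)y_{n+1} = (1 + 3/4z)y_n
  so R(z) = (1 + 3/4z)/(1 − 1/4z).

Need |R(x)|<1, x<0.
x=-0.42: |R|=0.6199
R=−1: 1+3/4x = −1+1/4x ⇒ -1/2x=2 ⇒ x=2/(-1/2)=-4.0000
Confirm numerically:
  x=-3.905: |R|=0.97596 <1
  x=-3.385: |R|=0.83345 <1
  x=-1.906: |R|=0.29089 <1
  x=-4.510: |R|=1.11986 >1
  x=-4.412: |R|=1.09796 >1
Stable set (-4.0000, 0).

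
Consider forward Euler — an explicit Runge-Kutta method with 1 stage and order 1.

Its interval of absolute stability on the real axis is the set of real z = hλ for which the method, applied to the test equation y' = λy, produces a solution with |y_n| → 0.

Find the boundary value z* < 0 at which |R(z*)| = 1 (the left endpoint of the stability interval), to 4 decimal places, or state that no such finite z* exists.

z* = -2.0000.

Test eqn y'=λy, z=hλ:
  order 1, 1-stage ⇒ R(z)=1+z
  (e.g. R(-0.61)=0.39000, |R|=0.39000)

Solve |R(x)|<1 on ℝ⁻.
x=-0.61: |R|=0.3900
|R(-2.14)|=1.1400 |R(-1.82)|=0.8200 |R(-1.67)|=0.6700
Bisect:
  x_lo=-2.6383 |R|=1.6383  x_hi=-0.2909 |R|=0.7091
  mid=-1.46459 |R|=0.46459 →hi
  mid=-2.05143 |R|=1.05143 →lo
  mid=-1.75801 |R|=0.75801 →hi
  mid=-1.90472 |R|=0.90472 →hi
  mid=-1.97808 |R|=0.97808 →hi
  mid=-2.01475 |R|=1.01475 →lo
  mid=-1.99641 |R|=0.99641 →hi
  mid=-2.00558 |R|=1.00558 →lo
  ...
  [-2.00014,-2.00000] ⇒ x*=-2.0000
So |R|<1 on (-2.0000, 0).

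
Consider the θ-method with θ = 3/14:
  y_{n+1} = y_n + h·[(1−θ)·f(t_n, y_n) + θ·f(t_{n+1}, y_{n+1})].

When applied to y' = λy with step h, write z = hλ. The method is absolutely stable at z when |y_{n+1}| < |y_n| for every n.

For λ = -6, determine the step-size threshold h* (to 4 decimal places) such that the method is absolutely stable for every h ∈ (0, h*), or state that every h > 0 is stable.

On y'=λy, z=hλ:
  y_{n+1} = y_n + z·[11/14·y_n + 3/14·y_{n+1}] ⇒ (1 − 3/14z)y_{n+1} = (1 + 11/14z)y_n
  R(z) = (1 + 11/14z)/(1 − 3/14z).

Boundary: |R(x)|=1, x<0.
x=-1.64: |R|=0.2135
R=−1: 1+11/14x = −1+3/14x ⇒ -4/7x=2 ⇒ x=2/(-4/7)=-3.5000
Confirm numerically:
  x=-3.143: |R|=0.87810 <1
  x=-2.502: |R|=0.62875 <1
  x=-2.373: |R|=0.57309 <1
  x=-3.969: |R|=1.14483 >1
  x=-3.582: |R|=1.02651 >1
Interval (-3.5000, 0).

(-3.5000,0); λ=-6 ⇒ h* = (7/2)/6 = 0.5833.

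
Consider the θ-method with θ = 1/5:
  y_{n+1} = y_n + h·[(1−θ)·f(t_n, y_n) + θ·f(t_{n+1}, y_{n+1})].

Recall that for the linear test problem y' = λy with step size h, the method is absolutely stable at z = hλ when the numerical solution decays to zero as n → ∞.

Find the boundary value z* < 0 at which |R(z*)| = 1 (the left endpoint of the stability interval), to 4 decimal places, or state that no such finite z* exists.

With y'=λy (z=hλ):
  y_{n+1} = y_n + z·[4/5·y_n + 1/5·y_{n+1}] ⇒ (1 − 1/5z)y_{n+1} = (1 + 4/5z)y_n
  R(z) = (1 + 4/5z)/(1 − 1/5z).

Need |R(x)|<1, x<0.
x=-0.52: |R|=0.5290
R=−1: 1+4/5x = −1+1/5x ⇒ -3/5x=2 ⇒ x=2/(-3/5)=-3.3333
Confirm numerically:
  x=-2.618: |R|=0.71830 <1
  x=-2.121: |R|=0.48926 <1
  x=-1.831: |R|=0.34021 <1
  x=-1.829: |R|=0.33914 <1
  x=-3.907: |R|=1.19322 >1
  x=-3.785: |R|=1.15424 >1
  x=-3.625: |R|=1.10145 >1
Stable set (-3.3333, 0).

z* = -3.3333.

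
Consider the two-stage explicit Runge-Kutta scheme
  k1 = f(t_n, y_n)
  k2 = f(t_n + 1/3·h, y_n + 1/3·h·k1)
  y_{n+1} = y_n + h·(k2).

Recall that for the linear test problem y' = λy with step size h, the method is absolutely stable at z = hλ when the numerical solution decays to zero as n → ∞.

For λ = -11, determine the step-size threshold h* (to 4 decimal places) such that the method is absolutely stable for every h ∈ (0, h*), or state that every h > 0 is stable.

On y'=λy, z=hλ:
  k1=λy_n ⇒ h·k1=z·y_n;  k2=λ(1+1/3z)y_n ⇒ h·k2=z(1+1/3z)y_n
  y_{n+1}/y_n = 1 + z(1+1/3z) = 1 + z + 1/3z²
  ⇒ R(z) = 1 + z + 1/3z².

Need |R(x)|<1, x<0.
x=-0.49: |R|=0.5900
R=1: x+1/3x²=0 ⇒ x=−3=-3.0000; min R=1−1/(4·1/3)=0.2500>−1
Confirm numerically:
  x=-2.406: |R|=0.52361 <1
  x=-1.900: |R|=0.30333 <1
  x=-1.899: |R|=0.30307 <1
  x=-3.253: |R|=1.27434 >1
  x=-3.238: |R|=1.25688 >1
Stable set (-3.0000, 0).

(-3.0000,0); λ=-11 ⇒ h* = (3)/11 = 0.2727.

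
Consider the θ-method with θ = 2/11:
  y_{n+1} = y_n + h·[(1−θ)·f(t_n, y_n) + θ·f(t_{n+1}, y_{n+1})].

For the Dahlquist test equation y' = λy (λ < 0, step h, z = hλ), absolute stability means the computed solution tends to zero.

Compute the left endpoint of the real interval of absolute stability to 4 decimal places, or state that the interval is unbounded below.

Test eqn y'=λy, z=hλ:
  y_{n+1} = y_n + z·[9/11·y_n + 2/11·y_{n+1}] ⇒ (1 − 2/11z)y_{n+1} = (1 + 9/11z)y_n
  R(z) = (1 + 9/11z)/(1 − 2/11z).

Boundary: |R(x)|=1, x<0.
x=-1.49: |R|=0.1724
R=−1: 1+9/11x = −1+2/11x ⇒ -7/11x=2 ⇒ x=2/(-7/11)=-3.1429
Confirm numerically:
  x=-2.595: |R|=0.76313 <1
  x=-2.248: |R|=0.59577 <1
  x=-2.237: |R|=0.59022 <1
  x=-3.654: |R|=1.19543 >1
  x=-3.599: |R|=1.17546 >1
  x=-3.588: |R|=1.17143 >1
Interval (-3.1429, 0).

left endpoint -3.1429.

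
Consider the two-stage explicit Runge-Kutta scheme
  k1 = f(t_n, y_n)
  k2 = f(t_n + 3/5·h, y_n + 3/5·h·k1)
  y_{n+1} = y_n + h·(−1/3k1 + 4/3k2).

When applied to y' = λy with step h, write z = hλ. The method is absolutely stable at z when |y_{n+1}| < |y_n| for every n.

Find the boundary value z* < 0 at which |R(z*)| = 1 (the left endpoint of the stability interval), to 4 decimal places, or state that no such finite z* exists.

Test eqn y'=λy, z=hλ:
  k1=λy_n ⇒ h·k1=z·y_n;  k2=λ(1+3/5z)y_n ⇒ h·k2=z(1+3/5z)y_n
  y_{n+1}/y_n = 1 − 1/3z + 4/3z(1+3/5z) = 1 + z + 4/5z²
  R(z) = 1 + z + 4/5z².

Find x<0 with |R(x)|<1.
x=-1.27: |R|=1.0203
R=1: x+4/5x²=0 ⇒ x=−5/4=-1.2500; min R=1−1/(4·4/5)=0.6875>−1
Confirm numerically:
  x=-1.161: |R|=0.91734 <1
  x=-0.893: |R|=0.74496 <1
  x=-0.665: |R|=0.68878 <1
  x=-1.461: |R|=1.24662 >1
  x=-1.272: |R|=1.02239 >1
Interval (-1.2500, 0).

z* = -1.2500.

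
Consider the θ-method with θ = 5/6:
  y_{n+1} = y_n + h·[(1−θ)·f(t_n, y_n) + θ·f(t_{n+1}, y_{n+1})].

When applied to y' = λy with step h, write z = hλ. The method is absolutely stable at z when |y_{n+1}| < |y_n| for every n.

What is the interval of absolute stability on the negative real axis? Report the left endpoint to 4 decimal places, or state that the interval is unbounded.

(−∞, 0) — no finite endpoint.

On y'=λy, z=hλ:
  y_{n+1} = y_n + z·[1/6·y_n + 5/6·y_{n+1}] ⇒ (1 − 5/6z)y_{n+1} = (1 + 1/6z)y_n
  R(z) = (1 + 1/6z)/(1 − 5/6z).

Boundary: |R(x)|=1, x<0.
x=-0.51: |R|=0.6421
x=-2: |R|=0.2500
x=-10: |R|=0.0714
x=-100: |R|=0.1858
θ=5/6≥1/2 ⇒ |1+1/6x|<|1−5/6x| ∀x<0 ⇒ interval (−∞,0).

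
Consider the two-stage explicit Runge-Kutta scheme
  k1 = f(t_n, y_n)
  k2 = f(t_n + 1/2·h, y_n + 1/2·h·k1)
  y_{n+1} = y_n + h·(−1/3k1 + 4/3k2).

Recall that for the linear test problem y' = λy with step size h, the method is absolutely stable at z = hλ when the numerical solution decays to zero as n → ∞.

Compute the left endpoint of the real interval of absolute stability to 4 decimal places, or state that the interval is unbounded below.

left endpoint -1.5000.

With y'=λy (z=hλ):
  k1=λy_n ⇒ h·k1=z·y_n;  k2=λ(1+1/2z)y_n ⇒ h·k2=z(1+1/2z)y_n
  y_{n+1}/y_n = 1 − 1/3z + 4/3z(1+1/2z) = 1 + z + 2/3z²
  R(z) = 1 + z + 2/3z².

Need |R(x)|<1, x<0.
x=-0.42: |R|=0.6976
R=1: x+2/3x²=0 ⇒ x=−3/2=-1.5000; min R=1−1/(4·2/3)=0.6250>−1
Confirm numerically:
  x=-1.257: |R|=0.79637 <1
  x=-1.062: |R|=0.68990 <1
  x=-0.933: |R|=0.64733 <1
  x=-0.662: |R|=0.63016 <1
  x=-2.022: |R|=1.70366 >1
  x=-2.012: |R|=1.68676 >1
  x=-1.531: |R|=1.03164 >1
Interval (-1.5000, 0).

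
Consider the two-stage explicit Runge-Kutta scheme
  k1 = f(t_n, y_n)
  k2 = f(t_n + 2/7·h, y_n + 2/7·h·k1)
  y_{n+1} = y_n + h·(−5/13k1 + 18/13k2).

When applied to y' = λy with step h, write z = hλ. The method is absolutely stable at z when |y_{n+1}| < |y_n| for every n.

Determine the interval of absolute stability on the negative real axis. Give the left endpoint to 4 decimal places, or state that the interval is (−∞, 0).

Set f=λy, z=hλ:
  k1=λy_n ⇒ h·k1=z·y_n;  k2=λ(1+2/7z)y_n ⇒ h·k2=z(1+2/7z)y_n
  y_{n+1}/y_n = 1 − 5/13z + 18/13z(1+2/7z) = 1 + z + 36/91z²
  ⇒ R(z) = 1 + z + 36/91z².

Need |R(x)|<1, x<0.
x=-1.49: |R|=0.3883
R=1: x+36/91x²=0 ⇒ x=−91/36=-2.5278; min R=1−1/(4·36/91)=0.3681>−1
Confirm numerically:
  x=-1.986: |R|=0.57434 <1
  x=-1.969: |R|=0.56474 <1
  x=-1.452: |R|=0.38205 <1
  x=-2.811: |R|=1.31496 >1
  x=-2.620: |R|=1.09559 >1
Stable set (-2.5278, 0).

z∈(-2.5278,0).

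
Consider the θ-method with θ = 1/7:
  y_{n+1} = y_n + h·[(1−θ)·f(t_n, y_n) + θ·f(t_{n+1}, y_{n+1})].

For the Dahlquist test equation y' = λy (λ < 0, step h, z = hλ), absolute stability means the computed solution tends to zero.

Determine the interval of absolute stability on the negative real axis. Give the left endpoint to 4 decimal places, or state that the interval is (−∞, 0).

Test eqn y'=λy, z=hλ:
  y_{n+1} = y_n + z·[6/7·y_n + 1/7·y_{n+1}] ⇒ (1 − 1/7z)y_{n+1} = (1 + 6/7z)y_n
  Hence R(z) = (1 + 6/7z)/(1 − 1/7z).

Boundary: |R(x)|=1, x<0.
x=-0.3: |R|=0.7123
R=−1: 1+6/7x = −1+1/7x ⇒ -5/7x=2 ⇒ x=2/(-5/7)=-2.8000
Confirm numerically:
  x=-2.537: |R|=0.86212 <1
  x=-2.532: |R|=0.85942 <1
  x=-2.172: |R|=0.65765 <1
  x=-1.946: |R|=0.52269 <1
  x=-3.233: |R|=1.21157 >1
  x=-3.094: |R|=1.14563 >1
  x=-3.079: |R|=1.13841 >1
Interval (-2.8000, 0).

(-2.8000, 0).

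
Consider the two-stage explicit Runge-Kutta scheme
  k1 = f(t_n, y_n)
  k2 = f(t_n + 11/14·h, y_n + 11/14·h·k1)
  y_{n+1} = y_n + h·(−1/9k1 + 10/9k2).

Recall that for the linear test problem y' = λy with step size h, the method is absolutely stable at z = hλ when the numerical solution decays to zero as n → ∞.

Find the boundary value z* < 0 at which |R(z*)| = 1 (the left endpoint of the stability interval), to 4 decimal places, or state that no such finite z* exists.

With y'=λy (z=hλ):
  k1=λy_n ⇒ h·k1=z·y_n;  k2=λ(1+11/14z)y_n ⇒ h·k2=z(1+11/14z)y_n
  y_{n+1}/y_n = 1 − 1/9z + 10/9z(1+11/14z) = 1 + z + 55/63z²
  R(z) = 1 + z + 55/63z².

Need |R(x)|<1, x<0.
x=-1.2: |R|=1.0571
R=1: x+55/63x²=0 ⇒ x=−63/55=-1.1455; min R=1−1/(4·55/63)=0.7136>−1
Confirm numerically:
  x=-0.749: |R|=0.74076 <1
  x=-0.531: |R|=0.71516 <1
  x=-0.507: |R|=0.71741 <1
  x=-1.714: |R|=1.85074 >1
  x=-1.280: |R|=1.15035 >1
  x=-1.266: |R|=1.13323 >1
So |R|<1 on (-1.1455, 0).

z* = -1.1455.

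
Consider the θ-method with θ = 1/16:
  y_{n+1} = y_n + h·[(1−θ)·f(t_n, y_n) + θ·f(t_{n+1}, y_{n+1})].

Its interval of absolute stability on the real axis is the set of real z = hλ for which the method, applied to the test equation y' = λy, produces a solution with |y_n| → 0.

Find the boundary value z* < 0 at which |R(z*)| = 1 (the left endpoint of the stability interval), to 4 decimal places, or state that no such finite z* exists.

z* = -2.2857.

With y'=λy (z=hλ):
  y_{n+1} = y_n + z·[15/16·y_n + 1/16·y_{n+1}] ⇒ (1 − 1/16z)y_{n+1} = (1 + 15/16z)y_n
  Hence R(z) = (1 + 15/16z)/(1 − 1/16z).

Find x<0 with |R(x)|<1.
x=-0.99: |R|=0.0677
R=−1: 1+15/16x = −1+1/16x ⇒ -7/8x=2 ⇒ x=2/(-7/8)=-2.2857
Confirm numerically:
  x=-1.693: |R|=0.53100 <1
  x=-1.213: |R|=0.12752 <1
  x=-0.991: |R|=0.06680 <1
  x=-2.775: |R|=1.36485 >1
  x=-2.370: |R|=1.06424 >1
Stable set (-2.2857, 0).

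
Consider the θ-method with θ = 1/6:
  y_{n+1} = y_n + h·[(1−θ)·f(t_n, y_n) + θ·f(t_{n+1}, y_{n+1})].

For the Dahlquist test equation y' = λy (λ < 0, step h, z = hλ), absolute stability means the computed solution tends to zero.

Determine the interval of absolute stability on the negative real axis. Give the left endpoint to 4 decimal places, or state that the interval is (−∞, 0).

On y'=λy, z=hλ:
  y_{n+1} = y_n + z·[5/6·y_n + 1/6·y_{n+1}] ⇒ (1 − 1/6z)y_{n+1} = (1 + 5/6z)y_n
  Hence R(z) = (1 + 5/6z)/(1 − 1/6z).

Find x<0 with |R(x)|<1.
x=-1.04: |R|=0.1136
R=−1: 1+5/6x = −1+1/6x ⇒ -2/3x=2 ⇒ x=2/(-2/3)=-3.0000
Confirm numerically:
  x=-2.897: |R|=0.95369 <1
  x=-2.646: |R|=0.83622 <1
  x=-2.169: |R|=0.59310 <1
  x=-2.085: |R|=0.54731 <1
  x=-3.571: |R|=1.23864 >1
  x=-3.239: |R|=1.10347 >1
So |R|<1 on (-3.0000, 0).

z∈(-3.0000,0).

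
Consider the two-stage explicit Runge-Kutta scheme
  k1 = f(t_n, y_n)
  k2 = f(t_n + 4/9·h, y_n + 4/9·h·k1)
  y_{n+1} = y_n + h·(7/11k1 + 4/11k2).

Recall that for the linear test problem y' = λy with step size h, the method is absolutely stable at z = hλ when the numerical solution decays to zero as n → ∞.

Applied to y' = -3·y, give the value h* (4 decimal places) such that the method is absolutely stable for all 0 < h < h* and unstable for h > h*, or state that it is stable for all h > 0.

With y'=λy (z=hλ):
  k1=λy_n ⇒ h·k1=z·y_n;  k2=λ(1+4/9z)y_n ⇒ h·k2=z(1+4/9z)y_n
  y_{n+1}/y_n = 1 + 7/11z + 4/11z(1+4/9z) = 1 + z + 16/99z²
  ⇒ R(z) = 1 + z + 16/99z².

Solve |R(x)|<1 on ℝ⁻.
x=-0.67: |R|=0.4025
R=1: x+16/99x²=0 ⇒ x=−99/16=-6.1875; min R=1−1/(4·16/99)=-0.5469>−1
Confirm numerically:
  x=-4.445: |R|=0.25178 <1
  x=-4.341: |R|=0.29546 <1
  x=-3.631: |R|=0.50023 <1
  x=-6.455: |R|=1.27906 >1
  x=-6.320: |R|=1.13534 >1
Stable set (-6.1875, 0).

(-6.1875,0); λ=-3 ⇒ h* = (99/16)/3 = 2.0625.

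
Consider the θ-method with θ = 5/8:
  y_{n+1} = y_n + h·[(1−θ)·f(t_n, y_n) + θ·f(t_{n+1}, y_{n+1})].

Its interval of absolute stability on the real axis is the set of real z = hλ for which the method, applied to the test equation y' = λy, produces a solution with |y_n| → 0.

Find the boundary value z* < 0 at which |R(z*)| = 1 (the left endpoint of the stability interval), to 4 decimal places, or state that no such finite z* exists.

unbounded; (−∞, 0).

Set f=λy, z=hλ:
  y_{n+1} = y_n + z·[3/8·y_n + 5/8·y_{n+1}] ⇒ (1 − 5/8z)y_{n+1} = (1 + 3/8z)y_n
  so R(z) = (1 + 3/8z)/(1 − 5/8z).

Need |R(x)|<1, x<0.
x=-0.65: |R|=0.5378
x=-2: |R|=0.1111
x=-10: |R|=0.3793
x=-100: |R|=0.5748
θ=5/8≥1/2 ⇒ |1+3/8x|<|1−5/8x| ∀x<0 ⇒ stable on all of ℝ⁻.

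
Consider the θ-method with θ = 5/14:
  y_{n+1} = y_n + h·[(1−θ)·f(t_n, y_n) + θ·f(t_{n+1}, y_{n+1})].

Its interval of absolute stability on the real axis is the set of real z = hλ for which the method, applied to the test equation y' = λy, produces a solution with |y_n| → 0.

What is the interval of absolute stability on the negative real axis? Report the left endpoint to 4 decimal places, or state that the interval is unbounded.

z∈(-7.0000,0).

Set f=λy, z=hλ:
  y_{n+1} = y_n + z·[9/14·y_n + 5/14·y_{n+1}] ⇒ (1 − 5/14z)y_{n+1} = (1 + 9/14z)y_n
  ⇒ R(z) = (1 + 9/14z)/(1 − 5/14z).

Boundary: |R(x)|=1, x<0.
x=-0.39: |R|=0.6577
R=−1: 1+9/14x = −1+5/14x ⇒ -2/7x=2 ⇒ x=2/(-2/7)=-7.0000
Confirm numerically:
  x=-5.642: |R|=0.87131 <1
  x=-5.486: |R|=0.85383 <1
  x=-4.753: |R|=0.76200 <1
  x=-7.369: |R|=1.02903 >1
  x=-7.108: |R|=1.00872 >1
  x=-7.089: |R|=1.00720 >1
Interval (-7.0000, 0).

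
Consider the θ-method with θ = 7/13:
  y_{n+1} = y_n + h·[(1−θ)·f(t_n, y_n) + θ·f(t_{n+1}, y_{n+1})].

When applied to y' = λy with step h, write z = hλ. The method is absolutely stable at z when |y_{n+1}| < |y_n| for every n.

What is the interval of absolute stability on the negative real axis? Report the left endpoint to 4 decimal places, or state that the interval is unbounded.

(−∞, 0) — no finite endpoint.

Test eqn y'=λy, z=hλ:
  y_{n+1} = y_n + z·[6/13·y_n + 7/13·y_{n+1}] ⇒ (1 − 7/13z)y_{n+1} = (1 + 6/13z)y_n
  R(z) = (1 + 6/13z)/(1 − 7/13z).

Boundary: |R(x)|=1, x<0.
x=-1.41: |R|=0.1985
x=-2: |R|=0.0370
x=-10: |R|=0.5663
x=-100: |R|=0.8233
θ=7/13≥1/2 ⇒ |1+6/13x|<|1−7/13x| ∀x<0 ⇒ unbounded interval.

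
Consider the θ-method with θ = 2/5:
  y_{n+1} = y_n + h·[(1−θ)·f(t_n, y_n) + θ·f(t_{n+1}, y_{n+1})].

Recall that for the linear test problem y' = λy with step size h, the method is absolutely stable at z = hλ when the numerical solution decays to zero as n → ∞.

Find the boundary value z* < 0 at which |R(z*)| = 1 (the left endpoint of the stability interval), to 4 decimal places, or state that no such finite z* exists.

On y'=λy, z=hλ:
  y_{n+1} = y_n + z·[3/5·y_n + 2/5·y_{n+1}] ⇒ (1 − 2/5z)y_{n+1} = (1 + 3/5z)y_n
  ⇒ R(z) = (1 + 3/5z)/(1 − 2/5z).

Solve |R(x)|<1 on ℝ⁻.
x=-1.31: |R|=0.1404
R=−1: 1+3/5x = −1+2/5x ⇒ -1/5x=2 ⇒ x=2/(-1/5)=-10.0000
Confirm numerically:
  x=-8.044: |R|=0.90725 <1
  x=-5.185: |R|=0.68673 <1
  x=-4.455: |R|=0.60137 <1
  x=-10.414: |R|=1.01603 >1
  x=-10.356: |R|=1.01385 >1
Interval (-10.0000, 0).

left endpoint -10.0000.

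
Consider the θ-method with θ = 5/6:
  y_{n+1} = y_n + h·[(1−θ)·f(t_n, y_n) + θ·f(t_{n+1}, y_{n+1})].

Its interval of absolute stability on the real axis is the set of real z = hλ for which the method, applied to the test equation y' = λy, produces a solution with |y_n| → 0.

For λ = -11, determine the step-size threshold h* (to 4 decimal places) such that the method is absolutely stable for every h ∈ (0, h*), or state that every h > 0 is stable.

Test eqn y'=λy, z=hλ:
  y_{n+1} = y_n + z·[1/6·y_n + 5/6·y_{n+1}] ⇒ (1 − 5/6z)y_{n+1} = (1 + 1/6z)y_n
  Hence R(z) = (1 + 1/6z)/(1 − 5/6z).

Need |R(x)|<1, x<0.
x=-0.84: |R|=0.5059
x=-2: |R|=0.2500
x=-10: |R|=0.0714
x=-100: |R|=0.1858
θ=5/6≥1/2 ⇒ |1+1/6x|<|1−5/6x| ∀x<0 ⇒ unbounded interval.

interval (−∞, 0). Any h>0 works for λ=-11.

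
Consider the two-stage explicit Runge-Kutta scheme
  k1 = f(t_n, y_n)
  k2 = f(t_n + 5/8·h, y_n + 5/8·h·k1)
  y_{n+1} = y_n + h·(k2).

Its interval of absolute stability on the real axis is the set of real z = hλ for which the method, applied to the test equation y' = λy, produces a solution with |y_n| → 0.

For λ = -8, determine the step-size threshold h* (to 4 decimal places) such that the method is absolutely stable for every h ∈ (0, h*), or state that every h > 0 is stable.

(-1.6000,0); λ=-8 ⇒ h* = (8/5)/8 = 0.2000.

Test eqn y'=λy, z=hλ:
  k1=λy_n ⇒ h·k1=z·y_n;  k2=λ(1+5/8z)y_n ⇒ h·k2=z(1+5/8z)y_n
  y_{n+1}/y_n = 1 + z(1+5/8z) = 1 + z + 5/8z²
  R(z) = 1 + z + 5/8z².

Boundary: |R(x)|=1, x<0.
x=-0.69: |R|=0.6076
R=1: x+5/8x²=0 ⇒ x=−8/5=-1.6000; min R=1−1/(4·5/8)=0.6000>−1
Confirm numerically:
  x=-1.418: |R|=0.83870 <1
  x=-1.099: |R|=0.65588 <1
  x=-0.937: |R|=0.61173 <1
  x=-0.656: |R|=0.61296 <1
  x=-1.778: |R|=1.19780 >1
  x=-1.757: |R|=1.17241 >1
  x=-1.731: |R|=1.14173 >1
So |R|<1 on (-1.6000, 0).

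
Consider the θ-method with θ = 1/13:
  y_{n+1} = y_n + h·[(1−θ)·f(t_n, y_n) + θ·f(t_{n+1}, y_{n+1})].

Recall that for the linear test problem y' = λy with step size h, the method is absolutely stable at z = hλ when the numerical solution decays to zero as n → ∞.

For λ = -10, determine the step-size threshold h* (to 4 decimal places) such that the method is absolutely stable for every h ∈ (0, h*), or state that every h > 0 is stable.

(-2.3636,0); λ=-10 ⇒ h* = (26/11)/10 = 0.2364.

Test eqn y'=λy, z=hλ:
  y_{n+1} = y_n + z·[12/13·y_n + 1/13·y_{n+1}] ⇒ (1 − 1/13z)y_{n+1} = (1 + 12/13z)y_n
  ⇒ R(z) = (1 + 12/13z)/(1 − 1/13z).

Solve |R(x)|<1 on ℝ⁻.
x=-0.82: |R|=0.2287
R=−1: 1+12/13x = −1+1/13x ⇒ -11/13x=2 ⇒ x=2/(-11/13)=-2.3636
Confirm numerically:
  x=-1.861: |R|=0.62795 <1
  x=-1.732: |R|=0.52837 <1
  x=-1.386: |R|=0.25247 <1
  x=-2.752: |R|=1.27120 >1
  x=-2.483: |R|=1.08480 >1
Stable set (-2.3636, 0).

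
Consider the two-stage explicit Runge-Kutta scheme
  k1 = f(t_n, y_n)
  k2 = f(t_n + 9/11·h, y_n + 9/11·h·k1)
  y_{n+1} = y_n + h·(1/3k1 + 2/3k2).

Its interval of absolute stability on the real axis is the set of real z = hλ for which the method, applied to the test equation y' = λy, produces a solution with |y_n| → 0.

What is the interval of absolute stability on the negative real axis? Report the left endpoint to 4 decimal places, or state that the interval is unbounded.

z∈(-1.8333,0).

On y'=λy, z=hλ:
  k1=λy_n ⇒ h·k1=z·y_n;  k2=λ(1+9/11z)y_n ⇒ h·k2=z(1+9/11z)y_n
  y_{n+1}/y_n = 1 + 1/3z + 2/3z(1+9/11z) = 1 + z + 6/11z²
  ⇒ R(z) = 1 + z + 6/11z².

Find x<0 with |R(x)|<1.
x=-0.37: |R|=0.7047
R=1: x+6/11x²=0 ⇒ x=−11/6=-1.8333; min R=1−1/(4·6/11)=0.5417>−1
Confirm numerically:
  x=-1.688: |R|=0.86619 <1
  x=-1.278: |R|=0.61288 <1
  x=-1.187: |R|=0.58153 <1
  x=-0.804: |R|=0.54859 <1
  x=-2.233: |R|=1.48679 >1
  x=-2.004: |R|=1.18655 >1
So |R|<1 on (-1.8333, 0).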